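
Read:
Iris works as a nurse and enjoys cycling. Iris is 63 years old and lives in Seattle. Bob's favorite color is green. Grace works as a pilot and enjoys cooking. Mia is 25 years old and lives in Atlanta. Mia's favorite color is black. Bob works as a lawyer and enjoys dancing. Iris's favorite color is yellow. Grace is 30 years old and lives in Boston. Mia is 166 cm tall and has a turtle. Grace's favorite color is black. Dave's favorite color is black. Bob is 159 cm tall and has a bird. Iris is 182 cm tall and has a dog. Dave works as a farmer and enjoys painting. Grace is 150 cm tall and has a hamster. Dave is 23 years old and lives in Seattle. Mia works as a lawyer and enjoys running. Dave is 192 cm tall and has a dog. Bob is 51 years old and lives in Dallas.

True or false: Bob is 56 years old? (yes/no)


Bob is actually 51. no

no


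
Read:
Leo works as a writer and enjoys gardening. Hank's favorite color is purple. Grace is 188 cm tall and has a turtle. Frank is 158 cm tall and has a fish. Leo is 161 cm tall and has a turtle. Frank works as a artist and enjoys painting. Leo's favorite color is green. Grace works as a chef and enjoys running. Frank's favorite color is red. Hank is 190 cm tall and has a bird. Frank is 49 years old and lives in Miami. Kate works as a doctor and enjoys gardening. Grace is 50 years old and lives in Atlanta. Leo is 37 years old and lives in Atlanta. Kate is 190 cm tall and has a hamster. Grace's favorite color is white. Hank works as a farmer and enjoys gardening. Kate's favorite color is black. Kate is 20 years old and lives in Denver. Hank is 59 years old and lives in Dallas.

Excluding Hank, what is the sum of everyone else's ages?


Sum (excluding Hank): 156

156


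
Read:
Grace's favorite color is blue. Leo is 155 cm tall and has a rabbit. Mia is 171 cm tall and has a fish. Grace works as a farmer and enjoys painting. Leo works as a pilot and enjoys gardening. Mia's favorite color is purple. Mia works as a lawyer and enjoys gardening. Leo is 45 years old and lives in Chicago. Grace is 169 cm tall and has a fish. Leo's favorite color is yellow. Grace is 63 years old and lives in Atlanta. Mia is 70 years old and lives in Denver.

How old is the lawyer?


The lawyer is Mia, age 70

70


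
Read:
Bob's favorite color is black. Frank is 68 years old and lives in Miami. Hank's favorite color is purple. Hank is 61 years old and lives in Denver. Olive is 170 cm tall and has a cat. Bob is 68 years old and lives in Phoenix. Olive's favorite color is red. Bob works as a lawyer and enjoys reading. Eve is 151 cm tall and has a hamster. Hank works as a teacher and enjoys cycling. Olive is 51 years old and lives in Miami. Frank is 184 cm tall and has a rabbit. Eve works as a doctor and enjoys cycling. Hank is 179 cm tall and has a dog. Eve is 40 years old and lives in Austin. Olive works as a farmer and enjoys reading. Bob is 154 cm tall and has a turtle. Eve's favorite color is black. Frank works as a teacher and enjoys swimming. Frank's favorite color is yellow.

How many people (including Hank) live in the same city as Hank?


Hank lives in Denver. Count = 1

1


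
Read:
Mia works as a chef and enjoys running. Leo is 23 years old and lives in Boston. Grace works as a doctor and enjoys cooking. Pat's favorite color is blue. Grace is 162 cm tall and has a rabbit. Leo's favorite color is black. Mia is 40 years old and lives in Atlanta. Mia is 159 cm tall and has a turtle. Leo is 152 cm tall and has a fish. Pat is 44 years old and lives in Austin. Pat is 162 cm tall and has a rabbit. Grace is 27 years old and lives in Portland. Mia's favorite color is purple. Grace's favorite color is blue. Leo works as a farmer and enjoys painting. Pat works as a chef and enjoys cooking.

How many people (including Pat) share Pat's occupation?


Pat is a chef. Count = 2

2


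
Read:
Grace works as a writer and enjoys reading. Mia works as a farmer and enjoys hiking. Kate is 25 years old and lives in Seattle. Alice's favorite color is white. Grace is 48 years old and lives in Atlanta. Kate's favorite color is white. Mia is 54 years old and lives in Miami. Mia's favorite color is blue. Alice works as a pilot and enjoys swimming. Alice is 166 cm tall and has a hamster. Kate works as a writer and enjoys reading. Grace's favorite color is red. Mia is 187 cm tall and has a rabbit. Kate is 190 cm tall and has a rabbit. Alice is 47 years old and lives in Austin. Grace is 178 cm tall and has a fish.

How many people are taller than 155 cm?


Taller than 155: 4

4


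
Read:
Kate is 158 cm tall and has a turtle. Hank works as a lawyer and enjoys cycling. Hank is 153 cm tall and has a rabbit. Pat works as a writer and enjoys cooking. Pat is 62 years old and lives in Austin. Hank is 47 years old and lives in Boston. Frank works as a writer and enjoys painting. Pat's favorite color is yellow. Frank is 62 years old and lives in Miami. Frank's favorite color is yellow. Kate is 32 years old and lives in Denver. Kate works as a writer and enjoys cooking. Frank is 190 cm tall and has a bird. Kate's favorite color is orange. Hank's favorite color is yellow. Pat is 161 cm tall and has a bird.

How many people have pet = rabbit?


Count: 1

1


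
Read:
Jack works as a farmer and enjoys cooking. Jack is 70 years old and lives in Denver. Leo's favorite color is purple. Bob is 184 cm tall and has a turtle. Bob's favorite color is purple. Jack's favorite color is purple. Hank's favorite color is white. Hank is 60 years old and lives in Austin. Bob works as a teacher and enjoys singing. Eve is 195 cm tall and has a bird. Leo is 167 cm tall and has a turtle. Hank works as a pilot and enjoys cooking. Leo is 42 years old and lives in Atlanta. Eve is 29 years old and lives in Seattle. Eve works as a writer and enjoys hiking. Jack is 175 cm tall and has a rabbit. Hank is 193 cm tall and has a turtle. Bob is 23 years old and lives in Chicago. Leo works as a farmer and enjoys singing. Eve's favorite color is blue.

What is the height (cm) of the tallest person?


Tallest: Eve at 195 cm

195


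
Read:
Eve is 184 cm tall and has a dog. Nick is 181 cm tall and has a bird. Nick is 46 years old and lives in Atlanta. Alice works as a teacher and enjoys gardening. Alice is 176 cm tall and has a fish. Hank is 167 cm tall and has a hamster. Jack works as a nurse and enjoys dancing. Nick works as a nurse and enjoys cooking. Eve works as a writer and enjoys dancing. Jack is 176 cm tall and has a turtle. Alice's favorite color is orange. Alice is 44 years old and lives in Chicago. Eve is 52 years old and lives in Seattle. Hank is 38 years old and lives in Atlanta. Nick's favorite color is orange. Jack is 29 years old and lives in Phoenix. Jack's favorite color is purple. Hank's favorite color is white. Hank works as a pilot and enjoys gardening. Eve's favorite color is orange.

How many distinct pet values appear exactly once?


Unique pet values: 5

5


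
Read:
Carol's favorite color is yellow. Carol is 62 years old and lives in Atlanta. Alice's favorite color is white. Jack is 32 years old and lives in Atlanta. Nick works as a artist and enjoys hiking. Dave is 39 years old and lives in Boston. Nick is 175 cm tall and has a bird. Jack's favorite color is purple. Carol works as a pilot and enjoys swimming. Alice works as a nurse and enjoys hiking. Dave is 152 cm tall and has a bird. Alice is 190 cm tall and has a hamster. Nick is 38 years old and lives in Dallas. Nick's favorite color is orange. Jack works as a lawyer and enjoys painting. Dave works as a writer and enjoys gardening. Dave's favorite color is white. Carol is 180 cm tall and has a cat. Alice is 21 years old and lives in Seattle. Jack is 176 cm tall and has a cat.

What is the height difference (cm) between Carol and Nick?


|180 - 175| = 5

5


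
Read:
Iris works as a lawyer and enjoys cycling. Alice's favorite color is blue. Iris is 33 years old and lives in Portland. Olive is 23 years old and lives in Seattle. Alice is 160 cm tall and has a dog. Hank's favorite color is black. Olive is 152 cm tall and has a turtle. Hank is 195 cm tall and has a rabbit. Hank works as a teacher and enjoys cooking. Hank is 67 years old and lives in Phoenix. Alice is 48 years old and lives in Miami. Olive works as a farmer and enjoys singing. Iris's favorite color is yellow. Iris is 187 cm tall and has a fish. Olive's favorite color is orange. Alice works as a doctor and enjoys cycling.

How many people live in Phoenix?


Count in Phoenix: 1

1


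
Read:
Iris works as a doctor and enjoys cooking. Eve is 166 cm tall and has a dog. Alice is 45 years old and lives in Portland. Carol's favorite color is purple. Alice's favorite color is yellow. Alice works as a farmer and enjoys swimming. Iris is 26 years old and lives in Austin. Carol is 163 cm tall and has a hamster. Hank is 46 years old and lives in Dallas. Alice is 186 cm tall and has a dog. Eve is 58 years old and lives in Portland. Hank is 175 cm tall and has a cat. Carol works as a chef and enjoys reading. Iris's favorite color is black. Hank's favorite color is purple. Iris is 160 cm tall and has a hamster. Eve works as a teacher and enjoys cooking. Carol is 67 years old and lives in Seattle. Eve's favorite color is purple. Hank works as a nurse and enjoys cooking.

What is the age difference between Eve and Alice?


|58 - 45| = 13

13


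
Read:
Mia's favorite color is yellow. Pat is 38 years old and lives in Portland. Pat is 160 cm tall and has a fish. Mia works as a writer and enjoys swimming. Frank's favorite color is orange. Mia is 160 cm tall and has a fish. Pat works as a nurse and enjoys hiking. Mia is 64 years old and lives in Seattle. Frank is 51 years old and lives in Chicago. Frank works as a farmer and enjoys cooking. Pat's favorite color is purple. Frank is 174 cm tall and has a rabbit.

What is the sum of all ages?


64+51+38 = 153

153


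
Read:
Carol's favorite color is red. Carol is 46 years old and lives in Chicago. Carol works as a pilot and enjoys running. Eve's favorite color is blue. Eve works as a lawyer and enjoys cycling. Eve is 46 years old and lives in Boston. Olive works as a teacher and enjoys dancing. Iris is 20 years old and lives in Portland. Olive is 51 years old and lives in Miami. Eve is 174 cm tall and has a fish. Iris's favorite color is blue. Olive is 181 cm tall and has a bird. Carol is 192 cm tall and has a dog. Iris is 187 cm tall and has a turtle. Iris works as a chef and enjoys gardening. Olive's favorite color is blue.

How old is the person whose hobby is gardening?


Person with hobby=gardening is Iris, age 20

20


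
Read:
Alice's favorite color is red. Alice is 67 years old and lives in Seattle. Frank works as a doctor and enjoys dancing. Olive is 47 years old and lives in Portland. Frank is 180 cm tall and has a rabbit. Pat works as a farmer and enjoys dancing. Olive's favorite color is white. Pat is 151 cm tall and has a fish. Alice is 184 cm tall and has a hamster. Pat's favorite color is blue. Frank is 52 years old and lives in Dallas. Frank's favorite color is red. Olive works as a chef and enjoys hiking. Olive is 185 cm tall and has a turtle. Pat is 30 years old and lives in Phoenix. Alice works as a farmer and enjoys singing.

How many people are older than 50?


Filter: 2

2


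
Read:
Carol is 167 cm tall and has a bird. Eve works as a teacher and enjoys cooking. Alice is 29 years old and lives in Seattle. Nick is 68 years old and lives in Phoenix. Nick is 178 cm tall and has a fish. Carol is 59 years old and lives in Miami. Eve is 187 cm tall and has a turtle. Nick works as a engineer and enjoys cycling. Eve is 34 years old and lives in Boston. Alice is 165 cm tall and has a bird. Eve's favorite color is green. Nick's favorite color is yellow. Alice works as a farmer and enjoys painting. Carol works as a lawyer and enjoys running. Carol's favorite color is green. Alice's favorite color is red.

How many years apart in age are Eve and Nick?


34 vs 68, diff = 34

34


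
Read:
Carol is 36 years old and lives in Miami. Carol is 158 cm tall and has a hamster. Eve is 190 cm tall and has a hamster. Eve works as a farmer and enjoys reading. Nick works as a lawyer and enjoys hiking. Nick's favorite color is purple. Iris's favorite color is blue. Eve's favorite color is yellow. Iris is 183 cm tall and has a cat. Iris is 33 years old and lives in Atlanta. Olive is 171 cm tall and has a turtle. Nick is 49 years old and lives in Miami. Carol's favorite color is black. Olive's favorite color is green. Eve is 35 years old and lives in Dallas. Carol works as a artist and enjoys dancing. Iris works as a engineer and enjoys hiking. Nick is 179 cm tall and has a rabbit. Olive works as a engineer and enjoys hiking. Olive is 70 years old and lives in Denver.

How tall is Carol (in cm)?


Carol is 158 cm tall

158


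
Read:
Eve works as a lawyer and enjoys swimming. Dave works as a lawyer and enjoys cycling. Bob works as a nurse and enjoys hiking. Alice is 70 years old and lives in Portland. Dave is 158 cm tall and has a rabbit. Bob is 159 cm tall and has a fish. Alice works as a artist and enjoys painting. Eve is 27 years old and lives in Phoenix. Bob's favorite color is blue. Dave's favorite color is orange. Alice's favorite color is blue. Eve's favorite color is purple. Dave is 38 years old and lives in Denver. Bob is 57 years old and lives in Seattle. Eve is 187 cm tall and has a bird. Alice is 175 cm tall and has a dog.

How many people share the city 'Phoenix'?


Count: 1

1


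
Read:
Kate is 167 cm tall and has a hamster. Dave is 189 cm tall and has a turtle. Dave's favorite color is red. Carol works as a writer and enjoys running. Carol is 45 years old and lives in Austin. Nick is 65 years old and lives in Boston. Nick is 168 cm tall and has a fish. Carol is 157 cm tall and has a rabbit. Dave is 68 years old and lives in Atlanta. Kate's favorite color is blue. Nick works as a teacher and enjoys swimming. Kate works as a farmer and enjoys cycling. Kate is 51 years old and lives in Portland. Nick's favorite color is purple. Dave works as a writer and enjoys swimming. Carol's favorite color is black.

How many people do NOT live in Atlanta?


Not in Atlanta: 3

3


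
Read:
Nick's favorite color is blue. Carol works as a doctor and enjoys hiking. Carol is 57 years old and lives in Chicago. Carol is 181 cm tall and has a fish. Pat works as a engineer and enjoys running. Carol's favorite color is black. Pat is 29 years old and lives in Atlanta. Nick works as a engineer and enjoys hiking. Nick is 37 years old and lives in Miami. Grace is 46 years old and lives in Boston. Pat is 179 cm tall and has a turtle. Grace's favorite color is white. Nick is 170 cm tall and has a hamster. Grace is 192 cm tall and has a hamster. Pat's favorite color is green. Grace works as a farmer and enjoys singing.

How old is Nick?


Nick is 37 years old

37


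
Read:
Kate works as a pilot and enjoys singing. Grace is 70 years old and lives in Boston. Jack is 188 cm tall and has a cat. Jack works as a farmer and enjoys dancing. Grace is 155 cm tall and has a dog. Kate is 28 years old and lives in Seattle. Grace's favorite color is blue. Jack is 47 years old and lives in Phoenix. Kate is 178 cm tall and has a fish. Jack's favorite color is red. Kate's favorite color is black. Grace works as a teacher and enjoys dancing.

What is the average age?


Sum=145, n=3, avg=48.33

48.33


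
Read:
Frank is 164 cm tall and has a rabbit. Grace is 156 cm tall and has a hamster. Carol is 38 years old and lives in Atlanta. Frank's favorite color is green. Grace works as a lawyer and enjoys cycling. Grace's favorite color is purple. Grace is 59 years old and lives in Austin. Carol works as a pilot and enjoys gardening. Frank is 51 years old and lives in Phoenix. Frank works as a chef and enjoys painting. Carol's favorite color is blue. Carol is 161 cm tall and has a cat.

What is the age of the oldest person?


Oldest: Grace at 59

59


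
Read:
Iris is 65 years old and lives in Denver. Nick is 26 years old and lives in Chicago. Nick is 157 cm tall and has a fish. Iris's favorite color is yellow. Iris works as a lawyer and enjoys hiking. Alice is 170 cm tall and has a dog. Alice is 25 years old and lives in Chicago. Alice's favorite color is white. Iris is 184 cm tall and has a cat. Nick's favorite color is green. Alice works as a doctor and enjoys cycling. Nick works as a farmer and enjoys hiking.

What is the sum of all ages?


65+25+26 = 116

116


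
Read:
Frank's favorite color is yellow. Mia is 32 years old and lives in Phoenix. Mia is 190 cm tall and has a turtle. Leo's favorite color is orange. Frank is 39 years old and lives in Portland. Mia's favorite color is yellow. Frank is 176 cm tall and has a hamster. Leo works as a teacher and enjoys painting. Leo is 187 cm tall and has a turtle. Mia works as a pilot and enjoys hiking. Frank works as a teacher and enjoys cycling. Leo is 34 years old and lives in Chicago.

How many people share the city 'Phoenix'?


Count: 1

1


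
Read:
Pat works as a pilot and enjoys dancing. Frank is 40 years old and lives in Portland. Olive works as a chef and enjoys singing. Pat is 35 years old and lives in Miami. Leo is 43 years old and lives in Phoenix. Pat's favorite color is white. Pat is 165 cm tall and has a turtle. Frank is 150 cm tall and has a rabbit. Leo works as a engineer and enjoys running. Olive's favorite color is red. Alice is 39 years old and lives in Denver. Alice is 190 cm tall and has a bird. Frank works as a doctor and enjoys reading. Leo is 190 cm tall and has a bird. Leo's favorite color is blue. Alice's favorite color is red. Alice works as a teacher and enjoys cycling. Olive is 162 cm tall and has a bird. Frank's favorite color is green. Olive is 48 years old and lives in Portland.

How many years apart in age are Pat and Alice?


35 vs 39, diff = 4

4


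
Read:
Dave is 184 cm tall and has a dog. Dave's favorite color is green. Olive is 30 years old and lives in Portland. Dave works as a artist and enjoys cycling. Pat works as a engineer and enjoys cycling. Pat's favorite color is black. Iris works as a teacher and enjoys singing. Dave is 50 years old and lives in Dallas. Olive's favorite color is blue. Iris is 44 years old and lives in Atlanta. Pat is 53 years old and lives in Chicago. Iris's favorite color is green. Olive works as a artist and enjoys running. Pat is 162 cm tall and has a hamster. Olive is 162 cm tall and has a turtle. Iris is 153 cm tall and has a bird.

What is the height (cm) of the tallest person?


Tallest: Dave at 184 cm

184


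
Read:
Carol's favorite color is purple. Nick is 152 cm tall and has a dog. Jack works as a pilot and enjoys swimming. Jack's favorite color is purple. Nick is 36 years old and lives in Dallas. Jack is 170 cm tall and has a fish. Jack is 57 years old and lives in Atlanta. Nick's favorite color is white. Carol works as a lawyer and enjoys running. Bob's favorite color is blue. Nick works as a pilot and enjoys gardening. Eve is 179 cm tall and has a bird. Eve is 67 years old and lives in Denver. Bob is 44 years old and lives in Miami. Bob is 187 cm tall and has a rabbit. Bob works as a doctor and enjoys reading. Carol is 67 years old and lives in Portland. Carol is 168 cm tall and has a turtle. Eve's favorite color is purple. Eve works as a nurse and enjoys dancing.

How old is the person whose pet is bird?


Person with pet=bird is Eve, age 67

67


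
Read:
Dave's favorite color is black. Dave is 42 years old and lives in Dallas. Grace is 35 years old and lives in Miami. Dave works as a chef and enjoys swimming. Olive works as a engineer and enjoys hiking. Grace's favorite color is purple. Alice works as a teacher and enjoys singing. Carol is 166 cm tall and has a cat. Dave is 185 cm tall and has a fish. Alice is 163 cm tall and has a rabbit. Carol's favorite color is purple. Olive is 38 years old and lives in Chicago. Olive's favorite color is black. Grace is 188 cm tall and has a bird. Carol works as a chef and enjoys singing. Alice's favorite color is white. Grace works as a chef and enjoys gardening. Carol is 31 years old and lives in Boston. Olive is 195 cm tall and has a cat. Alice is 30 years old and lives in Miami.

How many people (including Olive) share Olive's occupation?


Olive is a engineer. Count = 1

1


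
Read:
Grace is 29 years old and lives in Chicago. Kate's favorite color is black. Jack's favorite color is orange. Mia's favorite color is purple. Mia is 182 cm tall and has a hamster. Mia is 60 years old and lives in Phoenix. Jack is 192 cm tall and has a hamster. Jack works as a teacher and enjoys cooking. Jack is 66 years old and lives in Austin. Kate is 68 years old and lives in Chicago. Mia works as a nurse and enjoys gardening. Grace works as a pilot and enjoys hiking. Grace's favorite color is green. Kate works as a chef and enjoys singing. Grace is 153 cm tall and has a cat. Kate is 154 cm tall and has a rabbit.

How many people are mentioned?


People: Grace, Mia, Kate, Jack. Count = 4

4


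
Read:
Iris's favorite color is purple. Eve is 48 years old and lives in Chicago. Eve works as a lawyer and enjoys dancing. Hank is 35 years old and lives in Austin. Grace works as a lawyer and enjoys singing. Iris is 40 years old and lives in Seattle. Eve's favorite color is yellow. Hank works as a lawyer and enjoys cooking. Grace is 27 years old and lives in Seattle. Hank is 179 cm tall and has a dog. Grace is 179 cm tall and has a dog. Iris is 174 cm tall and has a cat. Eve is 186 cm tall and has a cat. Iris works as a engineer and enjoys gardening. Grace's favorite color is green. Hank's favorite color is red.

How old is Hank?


Hank is 35 years old

35


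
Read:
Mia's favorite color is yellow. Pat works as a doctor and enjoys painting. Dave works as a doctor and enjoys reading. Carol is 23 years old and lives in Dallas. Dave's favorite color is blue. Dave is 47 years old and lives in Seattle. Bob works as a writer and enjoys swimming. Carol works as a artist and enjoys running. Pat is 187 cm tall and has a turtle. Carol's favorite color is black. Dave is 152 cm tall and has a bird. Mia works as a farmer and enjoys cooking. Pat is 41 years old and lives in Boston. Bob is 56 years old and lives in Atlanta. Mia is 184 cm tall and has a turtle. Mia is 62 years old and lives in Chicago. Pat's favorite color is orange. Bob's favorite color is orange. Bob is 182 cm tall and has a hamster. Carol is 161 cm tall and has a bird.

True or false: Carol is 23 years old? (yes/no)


Carol is actually 23. yes

yes


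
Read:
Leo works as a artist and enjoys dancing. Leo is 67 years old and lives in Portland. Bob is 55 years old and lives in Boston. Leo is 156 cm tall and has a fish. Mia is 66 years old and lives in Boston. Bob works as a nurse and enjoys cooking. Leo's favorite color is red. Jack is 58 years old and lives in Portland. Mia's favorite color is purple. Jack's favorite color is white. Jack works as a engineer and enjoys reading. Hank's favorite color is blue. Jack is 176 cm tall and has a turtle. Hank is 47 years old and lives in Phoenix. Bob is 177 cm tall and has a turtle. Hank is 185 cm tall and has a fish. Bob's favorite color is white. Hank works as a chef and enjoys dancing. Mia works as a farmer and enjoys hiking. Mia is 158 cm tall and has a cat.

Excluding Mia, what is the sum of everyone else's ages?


Sum (excluding Mia): 227

227


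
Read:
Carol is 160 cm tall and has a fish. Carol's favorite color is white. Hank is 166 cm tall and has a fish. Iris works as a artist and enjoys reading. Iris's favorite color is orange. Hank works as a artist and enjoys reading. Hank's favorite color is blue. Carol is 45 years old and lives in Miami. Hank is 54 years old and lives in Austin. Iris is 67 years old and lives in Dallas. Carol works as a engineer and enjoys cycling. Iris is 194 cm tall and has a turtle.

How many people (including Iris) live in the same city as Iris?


Iris lives in Dallas. Count = 1

1


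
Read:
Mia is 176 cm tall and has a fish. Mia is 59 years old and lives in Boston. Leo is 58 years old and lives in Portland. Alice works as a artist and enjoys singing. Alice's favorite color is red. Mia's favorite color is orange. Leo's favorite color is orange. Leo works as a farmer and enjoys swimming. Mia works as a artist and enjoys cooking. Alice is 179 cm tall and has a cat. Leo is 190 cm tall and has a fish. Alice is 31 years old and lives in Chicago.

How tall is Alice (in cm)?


Alice is 179 cm tall

179


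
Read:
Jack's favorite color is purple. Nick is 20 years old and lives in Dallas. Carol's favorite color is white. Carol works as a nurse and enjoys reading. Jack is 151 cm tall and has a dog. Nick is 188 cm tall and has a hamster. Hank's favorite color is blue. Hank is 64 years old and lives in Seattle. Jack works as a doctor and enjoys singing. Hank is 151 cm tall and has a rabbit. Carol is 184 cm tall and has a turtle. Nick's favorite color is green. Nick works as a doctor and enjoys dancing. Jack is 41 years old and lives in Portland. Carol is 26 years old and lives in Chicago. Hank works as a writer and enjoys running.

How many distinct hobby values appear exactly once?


Unique hobby values: 4

4


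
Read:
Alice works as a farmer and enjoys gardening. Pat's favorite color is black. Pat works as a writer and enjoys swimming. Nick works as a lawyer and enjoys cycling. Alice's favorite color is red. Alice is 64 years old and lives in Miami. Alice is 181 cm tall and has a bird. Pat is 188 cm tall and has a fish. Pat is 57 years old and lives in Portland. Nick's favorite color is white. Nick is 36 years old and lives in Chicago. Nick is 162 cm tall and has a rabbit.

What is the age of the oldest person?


Oldest: Alice at 64

64


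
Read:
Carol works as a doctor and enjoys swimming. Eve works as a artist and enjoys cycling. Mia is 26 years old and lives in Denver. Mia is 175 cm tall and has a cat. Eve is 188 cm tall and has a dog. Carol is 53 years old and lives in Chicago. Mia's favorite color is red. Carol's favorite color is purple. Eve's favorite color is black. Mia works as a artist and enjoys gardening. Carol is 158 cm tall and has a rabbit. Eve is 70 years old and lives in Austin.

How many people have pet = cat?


Count: 1

1


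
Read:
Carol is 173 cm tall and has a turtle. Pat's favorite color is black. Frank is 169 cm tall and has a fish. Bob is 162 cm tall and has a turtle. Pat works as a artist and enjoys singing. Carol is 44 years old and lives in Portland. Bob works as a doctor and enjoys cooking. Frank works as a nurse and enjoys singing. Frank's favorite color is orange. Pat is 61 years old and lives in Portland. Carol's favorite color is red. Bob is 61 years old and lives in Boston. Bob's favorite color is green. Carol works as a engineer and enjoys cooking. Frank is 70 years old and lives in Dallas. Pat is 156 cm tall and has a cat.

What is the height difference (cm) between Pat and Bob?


|156 - 162| = 6

6


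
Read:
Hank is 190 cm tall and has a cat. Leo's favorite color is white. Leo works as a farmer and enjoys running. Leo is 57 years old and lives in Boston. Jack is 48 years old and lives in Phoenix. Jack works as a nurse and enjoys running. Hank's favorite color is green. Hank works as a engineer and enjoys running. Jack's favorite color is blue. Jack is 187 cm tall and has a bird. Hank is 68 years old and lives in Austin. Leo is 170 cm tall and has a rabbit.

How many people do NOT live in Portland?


Not in Portland: 3

3


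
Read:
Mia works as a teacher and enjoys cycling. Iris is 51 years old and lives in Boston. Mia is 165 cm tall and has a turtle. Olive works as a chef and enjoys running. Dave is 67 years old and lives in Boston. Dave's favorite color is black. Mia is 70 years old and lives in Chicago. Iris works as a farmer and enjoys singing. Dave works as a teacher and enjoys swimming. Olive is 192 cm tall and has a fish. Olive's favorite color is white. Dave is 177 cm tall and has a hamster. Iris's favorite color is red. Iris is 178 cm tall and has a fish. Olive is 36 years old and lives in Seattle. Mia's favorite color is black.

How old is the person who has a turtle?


Person with turtle is Mia, age 70

70


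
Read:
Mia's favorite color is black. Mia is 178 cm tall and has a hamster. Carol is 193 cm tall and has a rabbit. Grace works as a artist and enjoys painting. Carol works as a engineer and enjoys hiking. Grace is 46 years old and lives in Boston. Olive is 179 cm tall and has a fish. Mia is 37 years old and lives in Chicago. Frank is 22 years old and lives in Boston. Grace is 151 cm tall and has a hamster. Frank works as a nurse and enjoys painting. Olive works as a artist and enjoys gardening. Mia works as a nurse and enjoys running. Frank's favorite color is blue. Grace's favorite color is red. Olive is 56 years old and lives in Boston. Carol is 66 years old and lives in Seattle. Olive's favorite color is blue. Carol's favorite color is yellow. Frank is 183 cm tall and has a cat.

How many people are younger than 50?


Filter: 3

3


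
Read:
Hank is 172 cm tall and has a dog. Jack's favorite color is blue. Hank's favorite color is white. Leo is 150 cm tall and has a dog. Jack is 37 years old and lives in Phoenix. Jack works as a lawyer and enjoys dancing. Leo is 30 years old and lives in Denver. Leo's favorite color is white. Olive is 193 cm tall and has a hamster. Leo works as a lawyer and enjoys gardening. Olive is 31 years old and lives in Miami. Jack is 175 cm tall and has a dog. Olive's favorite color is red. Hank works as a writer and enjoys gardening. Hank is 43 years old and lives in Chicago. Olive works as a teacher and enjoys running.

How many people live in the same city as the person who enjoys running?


Person with hobby running is Olive, city Miami. Count = 1

1


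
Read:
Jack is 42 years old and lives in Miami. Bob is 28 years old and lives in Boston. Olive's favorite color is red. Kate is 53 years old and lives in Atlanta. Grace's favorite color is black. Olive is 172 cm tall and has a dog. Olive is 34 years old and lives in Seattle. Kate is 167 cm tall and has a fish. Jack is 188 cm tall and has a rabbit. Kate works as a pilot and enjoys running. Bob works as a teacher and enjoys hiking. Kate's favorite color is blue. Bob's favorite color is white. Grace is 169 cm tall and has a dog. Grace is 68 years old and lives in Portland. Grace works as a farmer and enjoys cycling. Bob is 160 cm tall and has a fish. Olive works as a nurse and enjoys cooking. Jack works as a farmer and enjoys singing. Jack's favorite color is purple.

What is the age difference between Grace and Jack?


|68 - 42| = 26

26


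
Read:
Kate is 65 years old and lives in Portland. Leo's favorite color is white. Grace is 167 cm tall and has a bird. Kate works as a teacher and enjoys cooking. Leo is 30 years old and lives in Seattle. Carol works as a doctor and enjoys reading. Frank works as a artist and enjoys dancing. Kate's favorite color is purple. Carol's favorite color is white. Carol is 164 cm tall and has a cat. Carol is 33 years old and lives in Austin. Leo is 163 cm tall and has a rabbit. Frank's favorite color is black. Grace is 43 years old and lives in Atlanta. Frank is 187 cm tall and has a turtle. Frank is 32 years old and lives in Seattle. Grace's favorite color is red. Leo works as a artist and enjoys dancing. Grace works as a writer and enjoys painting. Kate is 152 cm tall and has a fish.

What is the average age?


Sum=203, n=5, avg=40.6

40.6


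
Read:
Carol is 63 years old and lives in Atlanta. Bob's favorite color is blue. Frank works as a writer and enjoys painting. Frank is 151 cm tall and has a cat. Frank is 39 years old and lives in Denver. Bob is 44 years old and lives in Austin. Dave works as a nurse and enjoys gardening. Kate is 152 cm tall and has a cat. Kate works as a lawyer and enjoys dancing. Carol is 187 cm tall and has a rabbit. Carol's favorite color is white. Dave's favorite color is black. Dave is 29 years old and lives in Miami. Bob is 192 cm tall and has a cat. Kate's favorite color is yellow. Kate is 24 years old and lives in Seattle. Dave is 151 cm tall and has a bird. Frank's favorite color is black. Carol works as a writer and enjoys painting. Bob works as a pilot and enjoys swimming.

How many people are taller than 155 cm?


Taller than 155: 2

2


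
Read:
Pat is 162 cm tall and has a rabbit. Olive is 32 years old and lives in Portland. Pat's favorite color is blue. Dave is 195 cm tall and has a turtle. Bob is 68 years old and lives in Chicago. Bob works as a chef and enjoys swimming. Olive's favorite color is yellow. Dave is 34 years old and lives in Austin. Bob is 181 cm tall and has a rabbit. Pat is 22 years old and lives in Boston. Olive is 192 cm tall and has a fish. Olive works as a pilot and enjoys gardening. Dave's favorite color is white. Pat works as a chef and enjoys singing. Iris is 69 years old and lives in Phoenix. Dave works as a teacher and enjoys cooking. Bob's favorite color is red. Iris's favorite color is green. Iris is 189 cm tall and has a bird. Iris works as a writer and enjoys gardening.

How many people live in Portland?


Count in Portland: 1

1


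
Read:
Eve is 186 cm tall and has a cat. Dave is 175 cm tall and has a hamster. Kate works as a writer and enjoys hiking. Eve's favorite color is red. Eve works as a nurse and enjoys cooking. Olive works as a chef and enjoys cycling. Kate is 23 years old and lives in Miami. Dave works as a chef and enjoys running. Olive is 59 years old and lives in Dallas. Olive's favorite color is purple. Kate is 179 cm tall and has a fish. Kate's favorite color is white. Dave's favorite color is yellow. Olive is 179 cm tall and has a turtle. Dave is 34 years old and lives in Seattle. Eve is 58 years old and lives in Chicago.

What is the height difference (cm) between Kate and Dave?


|179 - 175| = 4

4


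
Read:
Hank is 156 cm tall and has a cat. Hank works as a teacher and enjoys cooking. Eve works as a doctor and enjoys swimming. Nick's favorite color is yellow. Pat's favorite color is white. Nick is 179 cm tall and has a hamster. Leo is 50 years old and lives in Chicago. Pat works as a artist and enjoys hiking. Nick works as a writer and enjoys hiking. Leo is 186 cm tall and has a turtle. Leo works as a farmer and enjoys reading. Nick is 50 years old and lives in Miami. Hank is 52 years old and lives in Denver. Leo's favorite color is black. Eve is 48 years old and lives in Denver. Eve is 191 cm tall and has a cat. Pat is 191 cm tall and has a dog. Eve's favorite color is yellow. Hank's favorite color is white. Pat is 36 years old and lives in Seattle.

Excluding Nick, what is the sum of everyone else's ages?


Sum (excluding Nick): 186

186


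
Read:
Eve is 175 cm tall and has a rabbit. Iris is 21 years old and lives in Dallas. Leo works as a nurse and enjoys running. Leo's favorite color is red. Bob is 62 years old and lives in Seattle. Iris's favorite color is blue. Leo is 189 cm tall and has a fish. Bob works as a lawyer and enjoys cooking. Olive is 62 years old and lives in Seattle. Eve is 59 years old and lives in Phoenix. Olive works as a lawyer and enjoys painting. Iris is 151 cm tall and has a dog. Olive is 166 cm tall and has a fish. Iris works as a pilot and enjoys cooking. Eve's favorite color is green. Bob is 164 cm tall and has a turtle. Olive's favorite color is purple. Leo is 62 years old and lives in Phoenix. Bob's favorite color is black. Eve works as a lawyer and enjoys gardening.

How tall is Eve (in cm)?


Eve is 175 cm tall

175


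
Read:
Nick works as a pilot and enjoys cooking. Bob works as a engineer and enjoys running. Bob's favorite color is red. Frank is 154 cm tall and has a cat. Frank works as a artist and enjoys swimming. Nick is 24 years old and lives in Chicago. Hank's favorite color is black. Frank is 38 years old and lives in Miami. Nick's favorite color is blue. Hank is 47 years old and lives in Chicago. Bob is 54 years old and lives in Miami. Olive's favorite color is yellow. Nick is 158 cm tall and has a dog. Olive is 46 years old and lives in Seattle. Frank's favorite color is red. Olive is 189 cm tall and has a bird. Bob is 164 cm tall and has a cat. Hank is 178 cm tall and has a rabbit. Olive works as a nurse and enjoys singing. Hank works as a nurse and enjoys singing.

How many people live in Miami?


Count in Miami: 2

2


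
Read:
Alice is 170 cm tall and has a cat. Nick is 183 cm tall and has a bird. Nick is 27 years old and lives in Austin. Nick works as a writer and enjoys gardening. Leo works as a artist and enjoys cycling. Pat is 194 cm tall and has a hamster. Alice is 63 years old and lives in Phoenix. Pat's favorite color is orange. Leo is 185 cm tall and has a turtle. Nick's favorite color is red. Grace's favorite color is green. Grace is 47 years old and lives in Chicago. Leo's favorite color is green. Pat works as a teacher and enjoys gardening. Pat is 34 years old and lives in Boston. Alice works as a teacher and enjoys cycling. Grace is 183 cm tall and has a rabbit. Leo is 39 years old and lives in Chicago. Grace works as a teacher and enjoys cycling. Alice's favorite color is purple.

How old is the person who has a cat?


Person with cat is Alice, age 63

63


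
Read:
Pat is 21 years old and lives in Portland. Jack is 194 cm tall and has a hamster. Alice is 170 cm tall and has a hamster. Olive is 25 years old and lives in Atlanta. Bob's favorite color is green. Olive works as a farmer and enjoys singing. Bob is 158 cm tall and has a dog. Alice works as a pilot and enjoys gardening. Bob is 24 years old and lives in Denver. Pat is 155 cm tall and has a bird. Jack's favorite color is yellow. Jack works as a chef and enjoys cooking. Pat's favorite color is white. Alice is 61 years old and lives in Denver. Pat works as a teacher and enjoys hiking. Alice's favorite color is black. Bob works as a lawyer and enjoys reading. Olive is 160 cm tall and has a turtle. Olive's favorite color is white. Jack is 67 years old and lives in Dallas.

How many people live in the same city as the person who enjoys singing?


Person with hobby singing is Olive, city Atlanta. Count = 1

1


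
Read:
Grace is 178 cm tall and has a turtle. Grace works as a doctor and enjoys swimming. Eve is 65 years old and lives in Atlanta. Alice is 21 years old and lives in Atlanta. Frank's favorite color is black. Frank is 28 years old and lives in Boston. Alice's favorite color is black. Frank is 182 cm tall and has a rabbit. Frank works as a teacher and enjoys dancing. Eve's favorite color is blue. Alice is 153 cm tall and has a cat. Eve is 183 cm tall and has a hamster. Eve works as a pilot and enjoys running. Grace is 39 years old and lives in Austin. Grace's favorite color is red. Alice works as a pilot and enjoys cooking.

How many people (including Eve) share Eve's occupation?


Eve is a pilot. Count = 2

2


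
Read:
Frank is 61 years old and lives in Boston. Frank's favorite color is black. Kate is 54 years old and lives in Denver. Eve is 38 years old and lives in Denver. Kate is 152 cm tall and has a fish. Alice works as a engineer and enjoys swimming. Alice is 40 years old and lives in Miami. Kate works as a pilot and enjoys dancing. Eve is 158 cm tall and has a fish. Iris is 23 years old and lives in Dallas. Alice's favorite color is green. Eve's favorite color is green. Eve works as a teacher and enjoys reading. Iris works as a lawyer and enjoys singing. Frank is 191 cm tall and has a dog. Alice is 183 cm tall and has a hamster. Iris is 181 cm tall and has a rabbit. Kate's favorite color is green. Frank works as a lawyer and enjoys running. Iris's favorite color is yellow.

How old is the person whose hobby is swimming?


Person with hobby=swimming is Alice, age 40

40


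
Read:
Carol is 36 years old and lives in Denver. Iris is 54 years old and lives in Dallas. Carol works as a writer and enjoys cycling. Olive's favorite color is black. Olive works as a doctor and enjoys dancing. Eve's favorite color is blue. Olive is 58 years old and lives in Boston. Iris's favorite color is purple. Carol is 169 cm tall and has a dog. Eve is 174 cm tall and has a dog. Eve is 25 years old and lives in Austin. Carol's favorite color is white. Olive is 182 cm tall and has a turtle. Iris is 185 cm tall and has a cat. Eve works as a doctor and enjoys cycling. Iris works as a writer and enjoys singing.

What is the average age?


Sum=173, n=4, avg=43.25

43.25
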